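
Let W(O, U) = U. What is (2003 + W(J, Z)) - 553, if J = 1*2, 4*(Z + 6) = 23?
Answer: 5799/4 ≈ 1449.8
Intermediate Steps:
Z = -1/4 (Z = -6 + (1/4)*23 = -6 + 23/4 = -1/4 ≈ -0.25000)
J = 2
(2003 + W(J, Z)) - 553 = (2003 - 1/4) - 553 = 8011/4 - 553 = 5799/4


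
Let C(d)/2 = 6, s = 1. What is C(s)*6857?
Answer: 82284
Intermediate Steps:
C(d) = 12 (C(d) = 2*6 = 12)
C(s)*6857 = 12*6857 = 82284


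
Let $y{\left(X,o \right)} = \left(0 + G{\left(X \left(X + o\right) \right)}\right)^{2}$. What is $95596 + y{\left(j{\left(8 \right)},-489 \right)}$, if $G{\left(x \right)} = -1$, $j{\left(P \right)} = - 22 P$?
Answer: $95597$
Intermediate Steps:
$y{\left(X,o \right)} = 1$ ($y{\left(X,o \right)} = \left(0 - 1\right)^{2} = \left(-1\right)^{2} = 1$)
$95596 + y{\left(j{\left(8 \right)},-489 \right)} = 95596 + 1 = 95597$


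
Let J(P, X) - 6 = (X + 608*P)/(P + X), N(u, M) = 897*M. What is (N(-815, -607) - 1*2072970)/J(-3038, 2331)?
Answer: -264362349/264145 ≈ -1000.8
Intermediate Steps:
J(P, X) = 6 + (X + 608*P)/(P + X)
(N(-815, -607) - 1*2072970)/J(-3038, 2331) = (897*(-607) - 1*2072970)/(((7*2331 + 614*(-3038))/(-3038 + 2331))) = (-544479 - 2072970)/(((16317 - 1865332)/(-707))) = -2617449/((-1/707*(-1849015))) = -2617449/264145/101 = -2617449*101/264145 = -264362349/264145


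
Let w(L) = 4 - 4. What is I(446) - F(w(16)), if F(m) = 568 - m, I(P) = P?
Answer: -122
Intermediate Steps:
w(L) = 0
I(446) - F(w(16)) = 446 - (568 - 1*0) = 446 - (568 + 0) = 446 - 1*568 = 446 - 568 = -122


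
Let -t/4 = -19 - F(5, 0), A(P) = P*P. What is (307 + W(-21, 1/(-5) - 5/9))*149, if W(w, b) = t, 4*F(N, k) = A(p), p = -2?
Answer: 57663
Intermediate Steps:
A(P) = P²
F(N, k) = 1 (F(N, k) = (¼)*(-2)² = (¼)*4 = 1)
t = 80 (t = -4*(-19 - 1*1) = -4*(-19 - 1) = -4*(-20) = 80)
W(w, b) = 80
(307 + W(-21, 1/(-5) - 5/9))*149 = (307 + 80)*149 = 387*149 = 57663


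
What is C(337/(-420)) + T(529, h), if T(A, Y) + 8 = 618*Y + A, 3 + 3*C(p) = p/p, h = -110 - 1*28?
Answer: -254291/3 ≈ -84764.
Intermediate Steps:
h = -138 (h = -110 - 28 = -138)
C(p) = -2/3 (C(p) = -1 + (p/p)/3 = -1 + (1/3)*1 = -1 + 1/3 = -2/3)
T(A, Y) = -8 + A + 618*Y (T(A, Y) = -8 + (618*Y + A) = -8 + (A + 618*Y) = -8 + A + 618*Y)
C(337/(-420)) + T(529, h) = -2/3 + (-8 + 529 + 618*(-138)) = -2/3 + (-8 + 529 - 85284) = -2/3 - 84763 = -254291/3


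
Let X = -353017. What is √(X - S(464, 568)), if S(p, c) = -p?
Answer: I*√352553 ≈ 593.76*I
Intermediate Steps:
√(X - S(464, 568)) = √(-353017 - (-1)*464) = √(-353017 - 1*(-464)) = √(-353017 + 464) = √(-352553) = I*√352553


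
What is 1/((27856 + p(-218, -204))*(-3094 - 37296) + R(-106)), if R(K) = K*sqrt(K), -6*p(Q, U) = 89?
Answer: -10120542495/11380597821466366369 + 954*I*sqrt(106)/11380597821466366369 ≈ -8.8928e-10 + 8.6305e-16*I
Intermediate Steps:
p(Q, U) = -89/6 (p(Q, U) = -1/6*89 = -89/6)
R(K) = K**(3/2)
1/((27856 + p(-218, -204))*(-3094 - 37296) + R(-106)) = 1/((27856 - 89/6)*(-3094 - 37296) + (-106)**(3/2)) = 1/((167047/6)*(-40390) - 106*I*sqrt(106)) = 1/(-3373514165/3 - 106*I*sqrt(106))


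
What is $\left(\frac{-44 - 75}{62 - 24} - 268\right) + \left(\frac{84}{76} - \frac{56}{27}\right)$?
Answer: $- \frac{279175}{1026} \approx -272.1$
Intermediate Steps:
$\left(\frac{-44 - 75}{62 - 24} - 268\right) + \left(\frac{84}{76} - \frac{56}{27}\right) = \left(- \frac{119}{38} - 268\right) + \left(84 \cdot \frac{1}{76} - \frac{56}{27}\right) = \left(\left(-119\right) \frac{1}{38} - 268\right) + \left(\frac{21}{19} - \frac{56}{27}\right) = \left(- \frac{119}{38} - 268\right) - \frac{497}{513} = - \frac{10303}{38} - \frac{497}{513} = - \frac{279175}{1026}$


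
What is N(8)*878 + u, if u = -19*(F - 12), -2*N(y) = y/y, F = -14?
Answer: 55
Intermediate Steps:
N(y) = -½ (N(y) = -y/(2*y) = -½*1 = -½)
u = 494 (u = -19*(-14 - 12) = -19*(-26) = 494)
N(8)*878 + u = -½*878 + 494 = -439 + 494 = 55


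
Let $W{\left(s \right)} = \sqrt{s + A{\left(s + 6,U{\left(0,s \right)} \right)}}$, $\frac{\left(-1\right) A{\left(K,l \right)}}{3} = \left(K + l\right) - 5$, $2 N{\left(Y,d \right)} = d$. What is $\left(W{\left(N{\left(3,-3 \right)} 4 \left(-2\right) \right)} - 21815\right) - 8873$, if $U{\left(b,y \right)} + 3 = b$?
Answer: $-30688 + 3 i \sqrt{2} \approx -30688.0 + 4.2426 i$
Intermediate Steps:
$U{\left(b,y \right)} = -3 + b$
$N{\left(Y,d \right)} = \frac{d}{2}$
$A{\left(K,l \right)} = 15 - 3 K - 3 l$ ($A{\left(K,l \right)} = - 3 \left(\left(K + l\right) - 5\right) = - 3 \left(-5 + K + l\right) = 15 - 3 K - 3 l$)
$W{\left(s \right)} = \sqrt{6 - 2 s}$ ($W{\left(s \right)} = \sqrt{s - \left(-15 + 3 \left(-3 + 0\right) + 3 \left(s + 6\right)\right)} = \sqrt{s - \left(-24 + 3 \left(6 + s\right)\right)} = \sqrt{s + \left(15 - \left(18 + 3 s\right) + 9\right)} = \sqrt{s - \left(-6 + 3 s\right)} = \sqrt{6 - 2 s}$)
$\left(W{\left(N{\left(3,-3 \right)} 4 \left(-2\right) \right)} - 21815\right) - 8873 = \left(\sqrt{6 - 2 \cdot \frac{1}{2} \left(-3\right) 4 \left(-2\right)} - 21815\right) - 8873 = \left(\sqrt{6 - 2 \left(- \frac{3}{2}\right) 4 \left(-2\right)} - 21815\right) - 8873 = \left(\sqrt{6 - 2 \left(\left(-6\right) \left(-2\right)\right)} - 21815\right) - 8873 = \left(\sqrt{6 - 24} - 21815\right) - 8873 = \left(\sqrt{-18} - 21815\right) - 8873 = \left(3 i \sqrt{2} - 21815\right) - 8873 = \left(-21815 + 3 i \sqrt{2}\right) - 8873 = -30688 + 3 i \sqrt{2}$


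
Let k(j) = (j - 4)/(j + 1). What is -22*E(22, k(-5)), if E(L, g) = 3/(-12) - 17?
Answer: 759/2 ≈ 379.50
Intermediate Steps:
k(j) = (-4 + j)/(1 + j)
E(L, g) = -69/4 (E(L, g) = 3*(-1/12) - 17 = -¼ - 17 = -69/4)
-22*E(22, k(-5)) = -22*(-69/4) = 759/2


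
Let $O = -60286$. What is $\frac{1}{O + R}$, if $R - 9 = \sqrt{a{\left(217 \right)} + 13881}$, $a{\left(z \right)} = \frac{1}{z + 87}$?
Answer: $- \frac{18324208}{1104524065791} - \frac{20 \sqrt{3207067}}{1104524065791} \approx -1.6623 \cdot 10^{-5}$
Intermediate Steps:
$a{\left(z \right)} = \frac{1}{87 + z}$
$R = 9 + \frac{5 \sqrt{3207067}}{76}$ ($R = 9 + \sqrt{\frac{1}{87 + 217} + 13881} = 9 + \sqrt{\frac{1}{304} + 13881} = 9 + \sqrt{\frac{4219825}{304}} = 9 + \frac{5 \sqrt{3207067}}{76} \approx 126.82$)
$\frac{1}{O + R} = \frac{1}{-60286 + \left(9 + \frac{5 \sqrt{3207067}}{76}\right)} = \frac{1}{-60277 + \frac{5 \sqrt{3207067}}{76}}$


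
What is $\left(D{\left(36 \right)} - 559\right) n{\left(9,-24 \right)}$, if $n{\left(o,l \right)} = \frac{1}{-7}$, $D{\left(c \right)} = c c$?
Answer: $- \frac{737}{7} \approx -105.29$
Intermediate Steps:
$D{\left(c \right)} = c^{2}$
$n{\left(o,l \right)} = - \frac{1}{7}$
$\left(D{\left(36 \right)} - 559\right) n{\left(9,-24 \right)} = \left(36^{2} - 559\right) \left(- \frac{1}{7}\right) = \left(1296 - 559\right) \left(- \frac{1}{7}\right) = 737 \left(- \frac{1}{7}\right) = - \frac{737}{7}$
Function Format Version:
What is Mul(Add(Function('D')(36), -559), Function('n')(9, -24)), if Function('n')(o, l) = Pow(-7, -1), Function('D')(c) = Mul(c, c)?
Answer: Rational(-737, 7) ≈ -105.29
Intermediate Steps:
Function('D')(c) = Pow(c, 2)
Function('n')(o, l) = Rational(-1, 7)
Mul(Add(Function('D')(36), -559), Function('n')(9, -24)) = Mul(Add(Pow(36, 2), -559), Rational(-1, 7)) = Mul(Add(1296, -559), Rational(-1, 7)) = Mul(737, Rational(-1, 7)) = Rational(-737, 7)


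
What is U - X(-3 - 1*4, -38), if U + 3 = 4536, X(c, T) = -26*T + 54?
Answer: 3491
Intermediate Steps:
X(c, T) = 54 - 26*T
U = 4533 (U = -3 + 4536 = 4533)
U - X(-3 - 1*4, -38) = 4533 - (54 - 26*(-38)) = 4533 - (54 + 988) = 4533 - 1*1042 = 4533 - 1042 = 3491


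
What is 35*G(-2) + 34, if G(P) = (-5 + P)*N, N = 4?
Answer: -946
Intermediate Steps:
G(P) = -20 + 4*P (G(P) = (-5 + P)*4 = -20 + 4*P)
35*G(-2) + 34 = 35*(-20 + 4*(-2)) + 34 = 35*(-20 - 8) + 34 = 35*(-28) + 34 = -980 + 34 = -946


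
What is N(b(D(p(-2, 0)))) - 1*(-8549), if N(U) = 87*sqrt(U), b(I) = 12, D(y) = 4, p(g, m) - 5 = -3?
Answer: 8549 + 174*sqrt(3) ≈ 8850.4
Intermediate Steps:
p(g, m) = 2 (p(g, m) = 5 - 3 = 2)
N(b(D(p(-2, 0)))) - 1*(-8549) = 87*sqrt(12) - 1*(-8549) = 87*(2*sqrt(3)) + 8549 = 174*sqrt(3) + 8549 = 8549 + 174*sqrt(3)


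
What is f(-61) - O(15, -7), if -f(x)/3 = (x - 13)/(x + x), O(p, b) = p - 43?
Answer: 1597/61 ≈ 26.180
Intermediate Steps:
O(p, b) = -43 + p
f(x) = -3*(-13 + x)/(2*x) (f(x) = -3*(x - 13)/(x + x) = -3*(-13 + x)/(2*x))
f(-61) - O(15, -7) = (3/2)*(13 - 1*(-61))/(-61) - (-43 + 15) = (3/2)*(-1/61)*(13 + 61) - 1*(-28) = (3/2)*(-1/61)*74 + 28 = -111/61 + 28 = 1597/61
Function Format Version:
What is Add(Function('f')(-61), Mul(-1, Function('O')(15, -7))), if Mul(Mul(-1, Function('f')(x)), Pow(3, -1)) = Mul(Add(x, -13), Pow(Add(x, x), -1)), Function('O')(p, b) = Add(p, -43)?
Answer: Rational(1597, 61) ≈ 26.180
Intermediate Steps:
Function('O')(p, b) = Add(-43, p)
Function('f')(x) = Mul(Rational(-3, 2), Pow(x, -1), Add(-13, x)) (Function('f')(x) = Mul(-3, Mul(Add(x, -13), Pow(Add(x, x), -1))) = Mul(-3, Mul(Add(-13, x), Pow(Mul(2, x), -1))) = Mul(-3, Mul(Add(-13, x), Mul(Rational(1, 2), Pow(x, -1)))) = Mul(-3, Mul(Rational(1, 2), Pow(x, -1), Add(-13, x))) = Mul(Rational(-3, 2), Pow(x, -1), Add(-13, x)))
Add(Function('f')(-61), Mul(-1, Function('O')(15, -7))) = Add(Mul(Rational(3, 2), Pow(-61, -1), Add(13, Mul(-1, -61))), Mul(-1, Add(-43, 15))) = Add(Mul(Rational(3, 2), Rational(-1, 61), Add(13, 61)), Mul(-1, -28)) = Add(Mul(Rational(3, 2), Rational(-1, 61), 74), 28) = Add(Rational(-111, 61), 28) = Rational(1597, 61)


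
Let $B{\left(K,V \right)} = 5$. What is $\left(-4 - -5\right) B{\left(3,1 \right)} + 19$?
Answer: $24$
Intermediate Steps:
$\left(-4 - -5\right) B{\left(3,1 \right)} + 19 = \left(-4 - -5\right) 5 + 19 = \left(-4 + 5\right) 5 + 19 = 1 \cdot 5 + 19 = 5 + 19 = 24$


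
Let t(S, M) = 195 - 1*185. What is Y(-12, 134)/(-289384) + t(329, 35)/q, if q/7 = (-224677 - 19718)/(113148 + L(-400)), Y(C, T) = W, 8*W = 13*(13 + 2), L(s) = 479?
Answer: -526176092123/792108830016 ≈ -0.66427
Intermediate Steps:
t(S, M) = 10 (t(S, M) = 195 - 185 = 10)
W = 195/8 (W = (13*(13 + 2))/8 = (13*15)/8 = (1/8)*195 = 195/8 ≈ 24.375)
Y(C, T) = 195/8
q = -1710765/113627 (q = 7*((-224677 - 19718)/(113148 + 479)) = 7*(-244395/113627) = -1710765/113627 ≈ -15.056)
Y(-12, 134)/(-289384) + t(329, 35)/q = (195/8)/(-289384) + 10/(-1710765/113627) = (195/8)*(-1/289384) + 10*(-113627/1710765) = -195/2315072 - 227254/342153 = -526176092123/792108830016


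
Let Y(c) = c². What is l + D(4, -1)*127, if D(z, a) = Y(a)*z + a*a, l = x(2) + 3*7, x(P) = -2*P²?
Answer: 648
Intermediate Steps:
l = 13 (l = -2*2² + 3*7 = -2*4 + 21 = -8 + 21 = 13)
D(z, a) = a² + z*a² (D(z, a) = a²*z + a*a = z*a² + a² = a² + z*a²)
l + D(4, -1)*127 = 13 + ((-1)²*(1 + 4))*127 = 13 + (1*5)*127 = 13 + 5*127 = 13 + 635 = 648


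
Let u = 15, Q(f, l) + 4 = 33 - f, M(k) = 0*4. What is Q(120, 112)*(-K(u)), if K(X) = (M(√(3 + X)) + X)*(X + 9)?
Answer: 32760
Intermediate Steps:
M(k) = 0
Q(f, l) = 29 - f (Q(f, l) = -4 + (33 - f) = 29 - f)
K(X) = X*(9 + X) (K(X) = (0 + X)*(X + 9) = X*(9 + X))
Q(120, 112)*(-K(u)) = (29 - 1*120)*(-15*(9 + 15)) = (29 - 120)*(-15*24) = -(-91)*360 = -91*(-360) = 32760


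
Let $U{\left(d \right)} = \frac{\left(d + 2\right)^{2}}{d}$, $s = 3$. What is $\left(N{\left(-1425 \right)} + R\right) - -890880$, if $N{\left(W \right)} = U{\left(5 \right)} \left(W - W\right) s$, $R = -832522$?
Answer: $58358$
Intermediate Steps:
$U{\left(d \right)} = \frac{\left(2 + d\right)^{2}}{d}$
$N{\left(W \right)} = 0$ ($N{\left(W \right)} = \frac{\left(2 + 5\right)^{2}}{5} \left(W - W\right) 3 = \frac{7^{2}}{5} \cdot 0 \cdot 3 = \frac{1}{5} \cdot 49 \cdot 0 \cdot 3 = \frac{49}{5} \cdot 0 \cdot 3 = 0 \cdot 3 = 0$)
$\left(N{\left(-1425 \right)} + R\right) - -890880 = \left(0 - 832522\right) - -890880 = -832522 + 890880 = 58358$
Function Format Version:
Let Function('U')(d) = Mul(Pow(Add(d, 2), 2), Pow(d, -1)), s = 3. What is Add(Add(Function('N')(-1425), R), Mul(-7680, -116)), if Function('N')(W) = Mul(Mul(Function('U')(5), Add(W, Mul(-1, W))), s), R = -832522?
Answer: 58358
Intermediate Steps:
Function('U')(d) = Mul(Pow(d, -1), Pow(Add(2, d), 2)) (Function('U')(d) = Mul(Pow(Add(2, d), 2), Pow(d, -1)) = Mul(Pow(d, -1), Pow(Add(2, d), 2)))
Function('N')(W) = 0 (Function('N')(W) = Mul(Mul(Mul(Pow(5, -1), Pow(Add(2, 5), 2)), Add(W, Mul(-1, W))), 3) = Mul(Mul(Mul(Rational(1, 5), Pow(7, 2)), 0), 3) = Mul(Mul(Mul(Rational(1, 5), 49), 0), 3) = Mul(Mul(Rational(49, 5), 0), 3) = Mul(0, 3) = 0)
Add(Add(Function('N')(-1425), R), Mul(-7680, -116)) = Add(Add(0, -832522), Mul(-7680, -116)) = Add(-832522, 890880) = 58358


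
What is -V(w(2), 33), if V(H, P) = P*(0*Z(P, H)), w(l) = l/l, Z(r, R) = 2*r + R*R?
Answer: 0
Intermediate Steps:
Z(r, R) = R² + 2*r (Z(r, R) = 2*r + R² = R² + 2*r)
w(l) = 1
V(H, P) = 0 (V(H, P) = P*(0*(H² + 2*P)) = P*0 = 0)
-V(w(2), 33) = -1*0 = 0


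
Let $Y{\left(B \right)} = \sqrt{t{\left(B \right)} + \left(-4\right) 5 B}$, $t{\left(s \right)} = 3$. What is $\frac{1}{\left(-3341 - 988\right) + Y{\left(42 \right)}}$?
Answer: $- \frac{481}{2082342} - \frac{i \sqrt{93}}{6247026} \approx -0.00023099 - 1.5437 \cdot 10^{-6} i$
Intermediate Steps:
$Y{\left(B \right)} = \sqrt{3 - 20 B}$ ($Y{\left(B \right)} = \sqrt{3 + \left(-4\right) 5 B} = \sqrt{3 - 20 B}$)
$\frac{1}{\left(-3341 - 988\right) + Y{\left(42 \right)}} = \frac{1}{\left(-3341 - 988\right) + \sqrt{3 - 840}} = \frac{1}{-4329 + \sqrt{3 - 840}} = \frac{1}{-4329 + \sqrt{-837}} = \frac{1}{-4329 + 3 i \sqrt{93}}$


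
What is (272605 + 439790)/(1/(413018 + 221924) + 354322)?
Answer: 90465901218/44994783865 ≈ 2.0106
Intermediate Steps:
(272605 + 439790)/(1/(413018 + 221924) + 354322) = 712395/(1/634942 + 354322) = 712395/(224973919325/634942) = 712395*(634942/224973919325) = 90465901218/44994783865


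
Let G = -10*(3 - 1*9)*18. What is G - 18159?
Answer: -17079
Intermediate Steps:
G = 1080 (G = -10*(3 - 9)*18 = -10*(-6)*18 = 60*18 = 1080)
G - 18159 = 1080 - 18159 = -17079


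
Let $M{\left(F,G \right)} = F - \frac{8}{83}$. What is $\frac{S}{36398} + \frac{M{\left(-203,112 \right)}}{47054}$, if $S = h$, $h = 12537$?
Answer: $\frac{12087366687}{35537933459} \approx 0.34013$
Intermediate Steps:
$S = 12537$
$M{\left(F,G \right)} = - \frac{8}{83} + F$ ($M{\left(F,G \right)} = F - 8 \cdot \frac{1}{83} = F - \frac{8}{83} = - \frac{8}{83} + F$)
$\frac{S}{36398} + \frac{M{\left(-203,112 \right)}}{47054} = \frac{12537}{36398} + \frac{- \frac{8}{83} - 203}{47054} = 12537 \cdot \frac{1}{36398} - \frac{16857}{3905482} = \frac{12537}{36398} - \frac{16857}{3905482} = \frac{12087366687}{35537933459}$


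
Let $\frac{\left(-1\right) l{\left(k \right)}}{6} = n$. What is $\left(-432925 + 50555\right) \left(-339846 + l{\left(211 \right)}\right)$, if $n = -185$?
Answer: $129522484320$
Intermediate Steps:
$l{\left(k \right)} = 1110$ ($l{\left(k \right)} = \left(-6\right) \left(-185\right) = 1110$)
$\left(-432925 + 50555\right) \left(-339846 + l{\left(211 \right)}\right) = \left(-432925 + 50555\right) \left(-339846 + 1110\right) = \left(-382370\right) \left(-338736\right) = 129522484320$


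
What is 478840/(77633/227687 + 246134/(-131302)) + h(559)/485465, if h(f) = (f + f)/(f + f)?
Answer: -11505910308780058577/36850445653195 ≈ -3.1223e+5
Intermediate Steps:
h(f) = 1 (h(f) = (2*f)/((2*f)) = (2*f)*(1/(2*f)) = 1)
478840/(77633/227687 + 246134/(-131302)) + h(559)/485465 = 478840/(77633/227687 + 246134/(-131302)) + 1/485465 = 478840/(77633*(1/227687) + 246134*(-1/131302)) + 1*(1/485465) = 478840/(77633/227687 - 123067/65651) + 1/485465 = 478840/(-22924071946/14947879237) + 1/485465 = 478840*(-14947879237/22924071946) + 1/485465 = -3578821246922540/11462035973 + 1/485465 = -11505910308780058577/36850445653195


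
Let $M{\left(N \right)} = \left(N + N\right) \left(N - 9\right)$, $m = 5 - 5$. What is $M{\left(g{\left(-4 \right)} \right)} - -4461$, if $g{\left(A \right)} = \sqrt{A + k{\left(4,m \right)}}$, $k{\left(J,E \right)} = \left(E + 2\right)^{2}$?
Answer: $4461$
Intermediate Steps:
$m = 0$ ($m = 5 - 5 = 0$)
$k{\left(J,E \right)} = \left(2 + E\right)^{2}$
$g{\left(A \right)} = \sqrt{4 + A}$ ($g{\left(A \right)} = \sqrt{A + \left(2 + 0\right)^{2}} = \sqrt{A + 2^{2}} = \sqrt{A + 4} = \sqrt{4 + A}$)
$M{\left(N \right)} = 2 N \left(-9 + N\right)$ ($M{\left(N \right)} = 2 N \left(N + \left(-19 + 10\right)\right) = 2 N \left(N - 9\right) = 2 N \left(-9 + N\right)$)
$M{\left(g{\left(-4 \right)} \right)} - -4461 = 2 \sqrt{4 - 4} \left(-9 + \sqrt{4 - 4}\right) - -4461 = 2 \sqrt{0} \left(-9 + \sqrt{0}\right) + 4461 = 2 \cdot 0 \left(-9 + 0\right) + 4461 = 2 \cdot 0 \left(-9\right) + 4461 = 0 + 4461 = 4461$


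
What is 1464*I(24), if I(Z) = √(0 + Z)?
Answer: 2928*√6 ≈ 7172.1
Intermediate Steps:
I(Z) = √Z
1464*I(24) = 1464*√24 = 1464*(2*√6) = 2928*√6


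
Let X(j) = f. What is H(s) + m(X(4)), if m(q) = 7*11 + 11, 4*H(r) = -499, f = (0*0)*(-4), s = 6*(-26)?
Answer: -147/4 ≈ -36.750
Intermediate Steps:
s = -156
f = 0 (f = 0*(-4) = 0)
X(j) = 0
H(r) = -499/4 (H(r) = (¼)*(-499) = -499/4)
m(q) = 88 (m(q) = 77 + 11 = 88)
H(s) + m(X(4)) = -499/4 + 88 = -147/4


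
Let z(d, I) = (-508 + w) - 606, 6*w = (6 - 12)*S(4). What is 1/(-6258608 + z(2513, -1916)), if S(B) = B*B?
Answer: -1/6259738 ≈ -1.5975e-7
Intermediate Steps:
S(B) = B²
w = -16 (w = ((6 - 12)*4²)/6 = (-6*16)/6 = (⅙)*(-96) = -16)
z(d, I) = -1130 (z(d, I) = (-508 - 16) - 606 = -524 - 606 = -1130)
1/(-6258608 + z(2513, -1916)) = 1/(-6258608 - 1130) = 1/(-6259738) = -1/6259738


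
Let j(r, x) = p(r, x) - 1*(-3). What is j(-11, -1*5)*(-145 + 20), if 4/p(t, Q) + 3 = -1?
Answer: -250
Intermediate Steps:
p(t, Q) = -1 (p(t, Q) = 4/(-3 - 1) = 4/(-4) = 4*(-¼) = -1)
j(r, x) = 2 (j(r, x) = -1 - 1*(-3) = -1 + 3 = 2)
j(-11, -1*5)*(-145 + 20) = 2*(-145 + 20) = 2*(-125) = -250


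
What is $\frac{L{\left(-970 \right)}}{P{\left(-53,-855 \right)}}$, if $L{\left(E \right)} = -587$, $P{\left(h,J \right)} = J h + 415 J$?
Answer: $\frac{587}{309510} \approx 0.0018965$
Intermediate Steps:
$P{\left(h,J \right)} = 415 J + J h$
$\frac{L{\left(-970 \right)}}{P{\left(-53,-855 \right)}} = - \frac{587}{\left(-855\right) \left(415 - 53\right)} = - \frac{587}{\left(-855\right) 362} = - \frac{587}{-309510} = \left(-587\right) \left(- \frac{1}{309510}\right) = \frac{587}{309510}$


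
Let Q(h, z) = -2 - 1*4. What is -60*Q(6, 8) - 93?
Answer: 267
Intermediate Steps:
Q(h, z) = -6 (Q(h, z) = -2 - 4 = -6)
-60*Q(6, 8) - 93 = -60*(-6) - 93 = 360 - 93 = 267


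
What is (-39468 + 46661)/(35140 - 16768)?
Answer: 7193/18372 ≈ 0.39152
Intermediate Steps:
(-39468 + 46661)/(35140 - 16768) = 7193/18372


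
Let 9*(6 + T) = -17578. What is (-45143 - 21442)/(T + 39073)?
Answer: -119853/66805 ≈ -1.7941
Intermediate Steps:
T = -17632/9 (T = -6 + (⅑)*(-17578) = -6 - 17578/9 = -17632/9 ≈ -1959.1)
(-45143 - 21442)/(T + 39073) = (-45143 - 21442)/(-17632/9 + 39073) = -66585/334025/9 = -66585*9/334025 = -119853/66805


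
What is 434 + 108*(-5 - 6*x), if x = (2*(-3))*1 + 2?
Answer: 2486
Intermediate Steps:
x = -4 (x = -6*1 + 2 = -6 + 2 = -4)
434 + 108*(-5 - 6*x) = 434 + 108*(-5 - 6*(-4)) = 434 + 108*(-5 + 24) = 434 + 108*19 = 434 + 2052 = 2486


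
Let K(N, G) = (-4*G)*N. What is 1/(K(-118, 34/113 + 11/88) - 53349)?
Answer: -113/6005722 ≈ -1.8815e-5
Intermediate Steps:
K(N, G) = -4*G*N
1/(K(-118, 34/113 + 11/88) - 53349) = 1/(-4*(34/113 + 11/88)*(-118) - 53349) = 1/(-4*(34*(1/113) + 11*(1/88))*(-118) - 53349) = 1/(-4*(34/113 + ⅛)*(-118) - 53349) = 1/(-4*385/904*(-118) - 53349) = 1/(22715/113 - 53349) = 1/(-6005722/113) = -113/6005722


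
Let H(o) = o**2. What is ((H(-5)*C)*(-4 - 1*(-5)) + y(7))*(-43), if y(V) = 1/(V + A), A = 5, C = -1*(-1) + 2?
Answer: -38743/12 ≈ -3228.6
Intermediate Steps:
C = 3 (C = 1 + 2 = 3)
y(V) = 1/(5 + V) (y(V) = 1/(V + 5) = 1/(5 + V))
((H(-5)*C)*(-4 - 1*(-5)) + y(7))*(-43) = (((-5)**2*3)*(-4 - 1*(-5)) + 1/(5 + 7))*(-43) = ((25*3)*(-4 + 5) + 1/12)*(-43) = (75*1 + 1/12)*(-43) = (75 + 1/12)*(-43) = (901/12)*(-43) = -38743/12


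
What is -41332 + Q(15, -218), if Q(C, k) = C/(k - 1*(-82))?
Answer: -5621167/136 ≈ -41332.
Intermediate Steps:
Q(C, k) = C/(82 + k) (Q(C, k) = C/(k + 82) = C/(82 + k))
-41332 + Q(15, -218) = -41332 + 15/(82 - 218) = -41332 + 15/(-136) = -41332 + 15*(-1/136) = -41332 - 15/136 = -5621167/136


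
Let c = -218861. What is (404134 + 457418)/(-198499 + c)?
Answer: -17949/8695 ≈ -2.0643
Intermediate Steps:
(404134 + 457418)/(-198499 + c) = (404134 + 457418)/(-198499 - 218861) = 861552/(-417360) = 861552*(-1/417360) = -17949/8695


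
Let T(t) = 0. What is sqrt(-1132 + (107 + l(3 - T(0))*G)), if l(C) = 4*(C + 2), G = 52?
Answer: sqrt(15) ≈ 3.8730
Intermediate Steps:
l(C) = 8 + 4*C (l(C) = 4*(2 + C) = 8 + 4*C)
sqrt(-1132 + (107 + l(3 - T(0))*G)) = sqrt(-1132 + (107 + (8 + 4*(3 - 1*0))*52)) = sqrt(-1132 + (107 + (8 + 4*(3 + 0))*52)) = sqrt(-1132 + (107 + (8 + 4*3)*52)) = sqrt(-1132 + (107 + (8 + 12)*52)) = sqrt(-1132 + (107 + 20*52)) = sqrt(-1132 + (107 + 1040)) = sqrt(-1132 + 1147) = sqrt(15)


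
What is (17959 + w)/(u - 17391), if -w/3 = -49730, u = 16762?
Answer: -167149/629 ≈ -265.74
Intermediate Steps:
w = 149190 (w = -3*(-49730) = 149190)
(17959 + w)/(u - 17391) = (17959 + 149190)/(16762 - 17391) = 167149/(-629) = 167149*(-1/629) = -167149/629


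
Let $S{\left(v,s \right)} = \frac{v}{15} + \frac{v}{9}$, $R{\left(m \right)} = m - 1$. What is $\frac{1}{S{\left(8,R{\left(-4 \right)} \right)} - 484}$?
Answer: $- \frac{45}{21716} \approx -0.0020722$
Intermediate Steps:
$R{\left(m \right)} = -1 + m$ ($R{\left(m \right)} = m - 1 = -1 + m$)
$S{\left(v,s \right)} = \frac{8 v}{45}$ ($S{\left(v,s \right)} = v \frac{1}{15} + v \frac{1}{9} = \frac{v}{15} + \frac{v}{9} = \frac{8 v}{45}$)
$\frac{1}{S{\left(8,R{\left(-4 \right)} \right)} - 484} = \frac{1}{\frac{8}{45} \cdot 8 - 484} = \frac{1}{\frac{64}{45} - 484} = \frac{1}{- \frac{21716}{45}} = - \frac{45}{21716}$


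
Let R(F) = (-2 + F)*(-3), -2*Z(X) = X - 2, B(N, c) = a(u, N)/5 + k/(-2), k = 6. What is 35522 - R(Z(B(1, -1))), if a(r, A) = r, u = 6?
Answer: 355217/10 ≈ 35522.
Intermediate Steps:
B(N, c) = -9/5 (B(N, c) = 6/5 + 6/(-2) = 6*(⅕) + 6*(-½) = 6/5 - 3 = -9/5)
Z(X) = 1 - X/2 (Z(X) = -(X - 2)/2 = -(-2 + X)/2 = 1 - X/2)
R(F) = 6 - 3*F
35522 - R(Z(B(1, -1))) = 35522 - (6 - 3*(1 - ½*(-9/5))) = 35522 - (6 - 3*(1 + 9/10)) = 35522 - (6 - 3*19/10) = 35522 - (6 - 57/10) = 35522 - 1*3/10 = 35522 - 3/10 = 355217/10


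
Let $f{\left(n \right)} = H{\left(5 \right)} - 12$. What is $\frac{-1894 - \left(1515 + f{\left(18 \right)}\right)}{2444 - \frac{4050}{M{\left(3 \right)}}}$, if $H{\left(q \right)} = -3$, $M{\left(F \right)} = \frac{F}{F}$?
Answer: $\frac{1697}{803} \approx 2.1133$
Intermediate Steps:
$M{\left(F \right)} = 1$
$f{\left(n \right)} = -15$ ($f{\left(n \right)} = -3 - 12 = -15$)
$\frac{-1894 - \left(1515 + f{\left(18 \right)}\right)}{2444 - \frac{4050}{M{\left(3 \right)}}} = \frac{-1894 - 1500}{2444 - \frac{4050}{1}} = \frac{-1894 + \left(-1515 + 15\right)}{2444 - 4050} = \frac{-1894 - 1500}{2444 - 4050} = - \frac{3394}{-1606} = \left(-3394\right) \left(- \frac{1}{1606}\right) = \frac{1697}{803}$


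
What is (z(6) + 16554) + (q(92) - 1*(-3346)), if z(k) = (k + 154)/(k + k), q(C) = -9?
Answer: 59713/3 ≈ 19904.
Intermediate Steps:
z(k) = (154 + k)/(2*k) (z(k) = (154 + k)/((2*k)) = (154 + k)*(1/(2*k)) = (154 + k)/(2*k))
(z(6) + 16554) + (q(92) - 1*(-3346)) = ((1/2)*(154 + 6)/6 + 16554) + (-9 - 1*(-3346)) = ((1/2)*(1/6)*160 + 16554) + (-9 + 3346) = (40/3 + 16554) + 3337 = 49702/3 + 3337 = 59713/3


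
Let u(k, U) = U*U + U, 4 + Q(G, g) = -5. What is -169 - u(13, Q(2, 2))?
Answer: -241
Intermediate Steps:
Q(G, g) = -9 (Q(G, g) = -4 - 5 = -9)
u(k, U) = U + U² (u(k, U) = U² + U = U + U²)
-169 - u(13, Q(2, 2)) = -169 - (-9)*(1 - 9) = -169 - (-9)*(-8) = -169 - 1*72 = -169 - 72 = -241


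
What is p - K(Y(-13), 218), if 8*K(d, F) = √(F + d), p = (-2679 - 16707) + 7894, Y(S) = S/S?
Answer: -11492 - √219/8 ≈ -11494.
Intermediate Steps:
Y(S) = 1
p = -11492 (p = -19386 + 7894 = -11492)
K(d, F) = √(F + d)/8
p - K(Y(-13), 218) = -11492 - √(218 + 1)/8 = -11492 - √219/8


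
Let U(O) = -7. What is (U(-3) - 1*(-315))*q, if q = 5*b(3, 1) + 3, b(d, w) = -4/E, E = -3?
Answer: 8932/3 ≈ 2977.3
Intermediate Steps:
b(d, w) = 4/3 (b(d, w) = -4/(-3) = -4*(-1/3) = 4/3)
q = 29/3 (q = 5*(4/3) + 3 = 20/3 + 3 = 29/3 ≈ 9.6667)
(U(-3) - 1*(-315))*q = (-7 - 1*(-315))*(29/3) = (-7 + 315)*(29/3) = 308*(29/3) = 8932/3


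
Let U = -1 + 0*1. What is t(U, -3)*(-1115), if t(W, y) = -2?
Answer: 2230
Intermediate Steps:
U = -1 (U = -1 + 0 = -1)
t(U, -3)*(-1115) = -2*(-1115) = 2230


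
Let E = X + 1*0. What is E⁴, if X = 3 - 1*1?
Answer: 16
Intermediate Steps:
X = 2 (X = 3 - 1 = 2)
E = 2 (E = 2 + 1*0 = 2 + 0 = 2)
E⁴ = 2⁴ = 16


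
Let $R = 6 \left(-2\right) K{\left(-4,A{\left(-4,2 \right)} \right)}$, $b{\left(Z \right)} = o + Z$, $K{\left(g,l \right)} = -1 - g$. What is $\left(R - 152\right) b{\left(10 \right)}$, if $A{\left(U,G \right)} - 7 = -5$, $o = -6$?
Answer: $-752$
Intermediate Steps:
$A{\left(U,G \right)} = 2$ ($A{\left(U,G \right)} = 7 - 5 = 2$)
$b{\left(Z \right)} = -6 + Z$
$R = -36$ ($R = 6 \left(-2\right) \left(-1 - -4\right) = - 12 \left(-1 + 4\right) = \left(-12\right) 3 = -36$)
$\left(R - 152\right) b{\left(10 \right)} = \left(-36 - 152\right) \left(-6 + 10\right) = \left(-188\right) 4 = -752$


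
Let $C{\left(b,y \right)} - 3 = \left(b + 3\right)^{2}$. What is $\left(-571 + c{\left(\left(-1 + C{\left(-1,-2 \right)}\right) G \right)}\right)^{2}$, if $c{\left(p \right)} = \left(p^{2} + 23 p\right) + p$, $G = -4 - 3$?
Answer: $34225$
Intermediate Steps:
$C{\left(b,y \right)} = 3 + \left(3 + b\right)^{2}$ ($C{\left(b,y \right)} = 3 + \left(b + 3\right)^{2} = 3 + \left(3 + b\right)^{2}$)
$G = -7$
$c{\left(p \right)} = p^{2} + 24 p$
$\left(-571 + c{\left(\left(-1 + C{\left(-1,-2 \right)}\right) G \right)}\right)^{2} = \left(-571 + \left(-1 + \left(3 + \left(3 - 1\right)^{2}\right)\right) \left(-7\right) \left(24 + \left(-1 + \left(3 + \left(3 - 1\right)^{2}\right)\right) \left(-7\right)\right)\right)^{2} = \left(-571 + \left(-1 + \left(3 + 2^{2}\right)\right) \left(-7\right) \left(24 + \left(-1 + \left(3 + 2^{2}\right)\right) \left(-7\right)\right)\right)^{2} = \left(-571 + \left(-1 + \left(3 + 4\right)\right) \left(-7\right) \left(24 + \left(-1 + \left(3 + 4\right)\right) \left(-7\right)\right)\right)^{2} = \left(-571 + \left(-1 + 7\right) \left(-7\right) \left(24 + \left(-1 + 7\right) \left(-7\right)\right)\right)^{2} = \left(-571 + 6 \left(-7\right) \left(24 + 6 \left(-7\right)\right)\right)^{2} = \left(-571 - 42 \left(24 - 42\right)\right)^{2} = \left(-571 - -756\right)^{2} = \left(-571 + 756\right)^{2} = 185^{2} = 34225$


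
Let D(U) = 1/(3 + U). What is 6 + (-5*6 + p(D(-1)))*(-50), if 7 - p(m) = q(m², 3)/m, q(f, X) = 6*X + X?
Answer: 3256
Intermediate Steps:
q(f, X) = 7*X
p(m) = 7 - 21/m (p(m) = 7 - 7*3/m = 7 - 21/m)
6 + (-5*6 + p(D(-1)))*(-50) = 6 + (-5*6 + (7 - 21/(1/(3 - 1))))*(-50) = 6 + (-30 + (7 - 21/(1/2)))*(-50) = 6 + (-30 + (7 - 21/½))*(-50) = 6 + (-30 + (7 - 21*2))*(-50) = 6 + (-30 + (7 - 42))*(-50) = 6 + (-30 - 35)*(-50) = 6 - 65*(-50) = 6 + 3250 = 3256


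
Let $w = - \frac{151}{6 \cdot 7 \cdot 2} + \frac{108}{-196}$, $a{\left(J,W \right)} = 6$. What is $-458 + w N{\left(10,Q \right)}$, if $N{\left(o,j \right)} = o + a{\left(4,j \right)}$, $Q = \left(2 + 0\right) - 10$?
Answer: $- \frac{72850}{147} \approx -495.58$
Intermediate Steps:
$w = - \frac{1381}{588}$ ($w = - \frac{151}{42 \cdot 2} + 108 \left(- \frac{1}{196}\right) = - \frac{151}{84} - \frac{27}{49} = - \frac{1381}{588} \approx -2.3486$)
$Q = -8$ ($Q = 2 - 10 = -8$)
$N{\left(o,j \right)} = 6 + o$ ($N{\left(o,j \right)} = o + 6 = 6 + o$)
$-458 + w N{\left(10,Q \right)} = -458 - \frac{1381 \left(6 + 10\right)}{588} = -458 - \frac{5524}{147} = - \frac{72850}{147}$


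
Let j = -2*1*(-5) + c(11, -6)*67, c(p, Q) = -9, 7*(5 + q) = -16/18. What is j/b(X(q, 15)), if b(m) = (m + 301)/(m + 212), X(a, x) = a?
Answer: -7728569/18640 ≈ -414.62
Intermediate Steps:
q = -323/63 (q = -5 + (-16/18)/7 = -5 + (-16*1/18)/7 = -5 + (1/7)*(-8/9) = -5 - 8/63 = -323/63 ≈ -5.1270)
b(m) = (301 + m)/(212 + m)
j = -593 (j = -2*1*(-5) - 9*67 = -2*(-5) - 603 = 10 - 603 = -593)
j/b(X(q, 15)) = -593*(212 - 323/63)/(301 - 323/63) = -593/((18640/63)/(13033/63)) = -593/((63/13033)*(18640/63)) = -593/18640/13033 = -593*13033/18640 = -7728569/18640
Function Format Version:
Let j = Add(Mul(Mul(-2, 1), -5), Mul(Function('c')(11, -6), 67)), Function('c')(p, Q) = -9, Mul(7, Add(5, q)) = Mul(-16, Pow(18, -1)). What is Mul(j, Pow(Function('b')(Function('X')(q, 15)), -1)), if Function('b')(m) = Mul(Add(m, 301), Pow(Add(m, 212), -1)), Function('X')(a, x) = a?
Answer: Rational(-7728569, 18640) ≈ -414.62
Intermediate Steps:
q = Rational(-323, 63) (q = Add(-5, Mul(Rational(1, 7), Mul(-16, Pow(18, -1)))) = Add(-5, Mul(Rational(1, 7), Mul(-16, Rational(1, 18)))) = Add(-5, Mul(Rational(1, 7), Rational(-8, 9))) = Add(-5, Rational(-8, 63)) = Rational(-323, 63) ≈ -5.1270)
Function('b')(m) = Mul(Pow(Add(212, m), -1), Add(301, m)) (Function('b')(m) = Mul(Add(301, m), Pow(Add(212, m), -1)) = Mul(Pow(Add(212, m), -1), Add(301, m)))
j = -593 (j = Add(Mul(Mul(-2, 1), -5), Mul(-9, 67)) = Add(Mul(-2, -5), -603) = Add(10, -603) = -593)
Mul(j, Pow(Function('b')(Function('X')(q, 15)), -1)) = Mul(-593, Pow(Mul(Pow(Add(212, Rational(-323, 63)), -1), Add(301, Rational(-323, 63))), -1)) = Mul(-593, Pow(Mul(Pow(Rational(13033, 63), -1), Rational(18640, 63)), -1)) = Mul(-593, Pow(Mul(Rational(63, 13033), Rational(18640, 63)), -1)) = Mul(-593, Pow(Rational(18640, 13033), -1)) = Mul(-593, Rational(13033, 18640)) = Rational(-7728569, 18640)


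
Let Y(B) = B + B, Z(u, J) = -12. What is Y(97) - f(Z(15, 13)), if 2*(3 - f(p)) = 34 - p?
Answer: 214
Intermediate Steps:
f(p) = -14 + p/2 (f(p) = 3 - (34 - p)/2 = 3 + (-17 + p/2) = -14 + p/2)
Y(B) = 2*B
Y(97) - f(Z(15, 13)) = 2*97 - (-14 + (½)*(-12)) = 194 - (-14 - 6) = 194 - 1*(-20) = 194 + 20 = 214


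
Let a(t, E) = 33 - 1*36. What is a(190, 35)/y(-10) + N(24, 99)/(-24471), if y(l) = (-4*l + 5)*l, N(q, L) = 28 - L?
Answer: 11707/1223550 ≈ 0.0095681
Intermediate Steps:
a(t, E) = -3 (a(t, E) = 33 - 36 = -3)
y(l) = l*(5 - 4*l) (y(l) = (5 - 4*l)*l = l*(5 - 4*l))
a(190, 35)/y(-10) + N(24, 99)/(-24471) = -3*(-1/(10*(5 - 4*(-10)))) + (28 - 1*99)/(-24471) = -3*(-1/(10*(5 + 40))) + (28 - 99)*(-1/24471) = -3/((-10*45)) - 71*(-1/24471) = -3/(-450) + 71/24471 = -3*(-1/450) + 71/24471 = 1/150 + 71/24471 = 11707/1223550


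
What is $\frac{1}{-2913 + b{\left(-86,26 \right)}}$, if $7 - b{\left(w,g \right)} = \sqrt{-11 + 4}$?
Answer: $\frac{i}{\sqrt{7} - 2906 i} \approx -0.00034412 + 3.133 \cdot 10^{-7} i$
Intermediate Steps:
$b{\left(w,g \right)} = 7 - i \sqrt{7}$ ($b{\left(w,g \right)} = 7 - \sqrt{-11 + 4} = 7 - \sqrt{-7} = 7 - i \sqrt{7}$)
$\frac{1}{-2913 + b{\left(-86,26 \right)}} = \frac{1}{-2913 + \left(7 - i \sqrt{7}\right)} = \frac{1}{-2906 - i \sqrt{7}}$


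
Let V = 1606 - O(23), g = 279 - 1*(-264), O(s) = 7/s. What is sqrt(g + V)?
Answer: 2*sqrt(284165)/23 ≈ 46.354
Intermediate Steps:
g = 543 (g = 279 + 264 = 543)
V = 36931/23 (V = 1606 - 7/23 = 36931/23 ≈ 1605.7)
sqrt(g + V) = sqrt(543 + 36931/23) = sqrt(49420/23) = 2*sqrt(284165)/23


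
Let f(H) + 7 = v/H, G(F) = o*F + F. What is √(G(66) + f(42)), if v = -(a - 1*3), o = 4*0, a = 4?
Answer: √104034/42 ≈ 7.6796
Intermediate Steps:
o = 0
v = -1 (v = -(4 - 1*3) = -(4 - 3) = -1*1 = -1)
G(F) = F (G(F) = 0*F + F = 0 + F = F)
f(H) = -7 - 1/H
√(G(66) + f(42)) = √(66 + (-7 - 1/42)) = √(66 - 295/42) = √(2477/42) = √104034/42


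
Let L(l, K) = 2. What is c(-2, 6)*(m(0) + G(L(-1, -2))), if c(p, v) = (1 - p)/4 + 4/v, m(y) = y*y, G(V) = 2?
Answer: 17/6 ≈ 2.8333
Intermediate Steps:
m(y) = y**2
c(p, v) = 1/4 + 4/v - p/4 (c(p, v) = (1 - p)*(1/4) + 4/v = (1/4 - p/4) + 4/v = 1/4 + 4/v - p/4)
c(-2, 6)*(m(0) + G(L(-1, -2))) = ((1/4)*(16 - 1*6*(-1 - 2))/6)*(0**2 + 2) = ((1/4)*(1/6)*(16 - 1*6*(-3)))*(0 + 2) = ((1/4)*(1/6)*(16 + 18))*2 = ((1/4)*(1/6)*34)*2 = (17/12)*2 = 17/6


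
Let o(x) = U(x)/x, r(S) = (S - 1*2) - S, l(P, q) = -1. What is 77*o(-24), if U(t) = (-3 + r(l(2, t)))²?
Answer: -1925/24 ≈ -80.208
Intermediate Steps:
r(S) = -2 (r(S) = (S - 2) - S = (-2 + S) - S = -2)
U(t) = 25 (U(t) = (-3 - 2)² = (-5)² = 25)
o(x) = 25/x
77*o(-24) = 77*(25/(-24)) = 77*(25*(-1/24)) = 77*(-25/24) = -1925/24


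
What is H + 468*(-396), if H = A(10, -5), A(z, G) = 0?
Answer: -185328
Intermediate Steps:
H = 0
H + 468*(-396) = 0 + 468*(-396) = 0 - 185328 = -185328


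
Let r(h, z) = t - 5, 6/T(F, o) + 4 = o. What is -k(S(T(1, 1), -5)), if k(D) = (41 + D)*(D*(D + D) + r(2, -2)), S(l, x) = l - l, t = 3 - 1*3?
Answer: 205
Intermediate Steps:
T(F, o) = 6/(-4 + o)
t = 0 (t = 3 - 3 = 0)
r(h, z) = -5 (r(h, z) = 0 - 5 = -5)
S(l, x) = 0
k(D) = (-5 + 2*D²)*(41 + D) (k(D) = (41 + D)*(D*(D + D) - 5) = (41 + D)*(D*(2*D) - 5) = (41 + D)*(2*D² - 5) = (41 + D)*(-5 + 2*D²) = (-5 + 2*D²)*(41 + D))
-k(S(T(1, 1), -5)) = -(-205 - 5*0 + 2*0³ + 82*0²) = -(-205 + 0 + 2*0 + 82*0) = -(-205 + 0 + 0 + 0) = -1*(-205) = 205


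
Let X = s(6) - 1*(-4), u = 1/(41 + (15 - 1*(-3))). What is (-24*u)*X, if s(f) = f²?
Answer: -960/59 ≈ -16.271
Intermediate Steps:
u = 1/59 (u = 1/(41 + (15 + 3)) = 1/(41 + 18) = 1/59 ≈ 0.016949)
X = 40 (X = 6² - 1*(-4) = 36 + 4 = 40)
(-24*u)*X = -24*1/59*40 = -24/59*40 = -960/59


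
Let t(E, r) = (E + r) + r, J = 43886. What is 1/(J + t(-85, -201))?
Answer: 1/43399 ≈ 2.3042e-5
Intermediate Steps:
t(E, r) = E + 2*r
1/(J + t(-85, -201)) = 1/(43886 + (-85 + 2*(-201))) = 1/(43886 + (-85 - 402)) = 1/(43886 - 487) = 1/43399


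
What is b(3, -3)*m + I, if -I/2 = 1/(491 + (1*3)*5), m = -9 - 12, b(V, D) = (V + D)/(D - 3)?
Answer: -1/253 ≈ -0.0039526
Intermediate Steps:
b(V, D) = (D + V)/(-3 + D)
m = -21
I = -1/253 (I = -2/(491 + (1*3)*5) = -2/(491 + 3*5) = -2/(491 + 15) = -2/506 = -2*1/506 = -1/253 ≈ -0.0039526)
b(3, -3)*m + I = ((-3 + 3)/(-3 - 3))*(-21) - 1/253 = (0/(-6))*(-21) - 1/253 = -1/6*0*(-21) - 1/253 = 0*(-21) - 1/253 = 0 - 1/253 = -1/253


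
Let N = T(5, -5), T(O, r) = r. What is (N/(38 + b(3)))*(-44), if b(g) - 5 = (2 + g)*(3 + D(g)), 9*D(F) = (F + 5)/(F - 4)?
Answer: 990/241 ≈ 4.1079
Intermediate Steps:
D(F) = (5 + F)/(9*(-4 + F)) (D(F) = ((F + 5)/(F - 4))/9 = ((5 + F)/(-4 + F))/9 = (5 + F)/(9*(-4 + F)))
b(g) = 5 + (2 + g)*(3 + (5 + g)/(9*(-4 + g)))
N = -5
(N/(38 + b(3)))*(-44) = -5/(38 + 2*(-193 - 1*3 + 14*3²)/(9*(-4 + 3)))*(-44) = -5/(38 + (2/9)*(-193 - 3 + 14*9)/(-1))*(-44) = -5/(38 + (2/9)*(-1)*(-193 - 3 + 126))*(-44) = -5/(38 + (2/9)*(-1)*(-70))*(-44) = -5/(38 + 140/9)*(-44) = -5/482/9*(-44) = -5*9/482*(-44) = -45/482*(-44) = 990/241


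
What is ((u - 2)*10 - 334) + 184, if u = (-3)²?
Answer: -80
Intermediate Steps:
u = 9
((u - 2)*10 - 334) + 184 = ((9 - 2)*10 - 334) + 184 = (7*10 - 334) + 184 = (70 - 334) + 184 = -264 + 184 = -80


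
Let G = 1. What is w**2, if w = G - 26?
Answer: 625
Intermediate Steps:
w = -25 (w = 1 - 26 = -25)
w**2 = (-25)**2 = 625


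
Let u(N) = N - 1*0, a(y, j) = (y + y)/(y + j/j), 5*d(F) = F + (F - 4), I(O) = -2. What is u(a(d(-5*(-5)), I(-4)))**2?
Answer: 8464/2601 ≈ 3.2541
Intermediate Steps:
d(F) = -4/5 + 2*F/5 (d(F) = (F + (F - 4))/5 = (F + (-4 + F))/5 = (-4 + 2*F)/5 = -4/5 + 2*F/5)
a(y, j) = 2*y/(1 + y) (a(y, j) = (2*y)/(y + 1) = (2*y)/(1 + y) = 2*y/(1 + y))
u(N) = N (u(N) = N + 0 = N)
u(a(d(-5*(-5)), I(-4)))**2 = (2*(-4/5 + 2*(-5*(-5))/5)/(1 + (-4/5 + 2*(-5*(-5))/5)))**2 = (2*(-4/5 + (2/5)*25)/(1 + (-4/5 + (2/5)*25)))**2 = (2*(-4/5 + 10)/(1 + (-4/5 + 10)))**2 = (2*(46/5)/(1 + 46/5))**2 = (2*(46/5)/(51/5))**2 = (2*(46/5)*(5/51))**2 = (92/51)**2 = 8464/2601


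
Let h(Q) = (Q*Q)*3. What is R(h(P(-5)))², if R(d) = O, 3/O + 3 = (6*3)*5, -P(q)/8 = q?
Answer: 1/841 ≈ 0.0011891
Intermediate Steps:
P(q) = -8*q
h(Q) = 3*Q² (h(Q) = Q²*3 = 3*Q²)
O = 1/29 (O = 3/(-3 + (6*3)*5) = 3/(-3 + 18*5) = 3/(-3 + 90) = 3/87 = 3*(1/87) = 1/29 ≈ 0.034483)
R(d) = 1/29
R(h(P(-5)))² = (1/29)² = 1/841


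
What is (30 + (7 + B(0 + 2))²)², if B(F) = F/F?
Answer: 8836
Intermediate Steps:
B(F) = 1
(30 + (7 + B(0 + 2))²)² = (30 + (7 + 1)²)² = (30 + 8²)² = (30 + 64)² = 94² = 8836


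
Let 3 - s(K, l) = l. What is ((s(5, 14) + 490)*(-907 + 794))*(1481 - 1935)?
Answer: 24573658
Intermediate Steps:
s(K, l) = 3 - l
((s(5, 14) + 490)*(-907 + 794))*(1481 - 1935) = (((3 - 1*14) + 490)*(-907 + 794))*(1481 - 1935) = (((3 - 14) + 490)*(-113))*(-454) = ((-11 + 490)*(-113))*(-454) = (479*(-113))*(-454) = -54127*(-454) = 24573658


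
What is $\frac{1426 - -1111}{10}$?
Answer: $\frac{2537}{10} \approx 253.7$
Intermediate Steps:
$\frac{1426 - -1111}{10} = \frac{1426 + 1111}{10} = \frac{1}{10} \cdot 2537 = \frac{2537}{10}$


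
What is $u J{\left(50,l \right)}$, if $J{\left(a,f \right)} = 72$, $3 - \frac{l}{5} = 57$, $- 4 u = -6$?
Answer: $108$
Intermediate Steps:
$u = \frac{3}{2}$ ($u = \left(- \frac{1}{4}\right) \left(-6\right) = \frac{3}{2} \approx 1.5$)
$l = -270$ ($l = 15 - 285 = -270$)
$u J{\left(50,l \right)} = \frac{3}{2} \cdot 72 = 108$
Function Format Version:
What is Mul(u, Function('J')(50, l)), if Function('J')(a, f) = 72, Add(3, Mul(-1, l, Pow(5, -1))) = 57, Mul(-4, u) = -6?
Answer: 108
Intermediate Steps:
u = Rational(3, 2) (u = Mul(Rational(-1, 4), -6) = Rational(3, 2) ≈ 1.5000)
l = -270 (l = Add(15, Mul(-5, 57)) = Add(15, -285) = -270)
Mul(u, Function('J')(50, l)) = Mul(Rational(3, 2), 72) = 108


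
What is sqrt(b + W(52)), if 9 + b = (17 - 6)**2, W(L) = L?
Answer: 2*sqrt(41) ≈ 12.806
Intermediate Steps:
b = 112 (b = -9 + (17 - 6)**2 = -9 + 11**2 = -9 + 121 = 112)
sqrt(b + W(52)) = sqrt(112 + 52) = sqrt(164) = 2*sqrt(41)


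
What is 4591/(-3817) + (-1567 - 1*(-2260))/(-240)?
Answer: -1249007/305360 ≈ -4.0903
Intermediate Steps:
4591/(-3817) + (-1567 - 1*(-2260))/(-240) = 4591*(-1/3817) + (-1567 + 2260)*(-1/240) = -4591/3817 + 693*(-1/240) = -4591/3817 - 231/80 = -1249007/305360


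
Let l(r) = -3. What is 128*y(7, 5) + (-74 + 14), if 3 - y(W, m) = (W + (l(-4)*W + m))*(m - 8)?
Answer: -3132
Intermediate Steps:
y(W, m) = 3 - (-8 + m)*(m - 2*W) (y(W, m) = 3 - (W + (-3*W + m))*(m - 8) = 3 - (W + (m - 3*W))*(-8 + m) = 3 - (m - 2*W)*(-8 + m) = 3 - (-8 + m)*(m - 2*W))
128*y(7, 5) + (-74 + 14) = 128*(3 - 1*5² - 16*7 + 8*5 + 2*7*5) + (-74 + 14) = 128*(3 - 1*25 - 112 + 40 + 70) - 60 = 128*(3 - 25 - 112 + 40 + 70) - 60 = 128*(-24) - 60 = -3072 - 60 = -3132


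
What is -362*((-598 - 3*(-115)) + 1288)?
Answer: -374670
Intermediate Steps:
-362*((-598 - 3*(-115)) + 1288) = -362*((-598 + 345) + 1288) = -362*(-253 + 1288) = -362*1035 = -374670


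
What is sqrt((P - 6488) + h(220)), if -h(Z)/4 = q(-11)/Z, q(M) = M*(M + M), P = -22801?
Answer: I*sqrt(732335)/5 ≈ 171.15*I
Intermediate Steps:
q(M) = 2*M**2 (q(M) = M*(2*M) = 2*M**2)
h(Z) = -968/Z (h(Z) = -4*2*(-11)**2/Z = -4*2*121/Z = -968/Z)
sqrt((P - 6488) + h(220)) = sqrt((-22801 - 6488) - 968/220) = sqrt(-29289 - 968*1/220) = sqrt(-29289 - 22/5) = sqrt(-146467/5) = I*sqrt(732335)/5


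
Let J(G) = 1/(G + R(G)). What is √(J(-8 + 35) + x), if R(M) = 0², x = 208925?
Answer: 4*√1057683/9 ≈ 457.08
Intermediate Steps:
R(M) = 0
J(G) = 1/G (J(G) = 1/(G + 0) = 1/G)
√(J(-8 + 35) + x) = √(1/(-8 + 35) + 208925) = √(1/27 + 208925) = √(5640976/27) = 4*√1057683/9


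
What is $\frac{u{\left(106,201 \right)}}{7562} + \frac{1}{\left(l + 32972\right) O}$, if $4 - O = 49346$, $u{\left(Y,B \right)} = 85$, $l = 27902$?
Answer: $\frac{127654904809}{11356781397148} \approx 0.01124$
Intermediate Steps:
$O = -49342$ ($O = 4 - 49346 = -49342$)
$\frac{u{\left(106,201 \right)}}{7562} + \frac{1}{\left(l + 32972\right) O} = \frac{85}{7562} + \frac{1}{\left(27902 + 32972\right) \left(-49342\right)} = 85 \cdot \frac{1}{7562} + \frac{1}{60874} \left(- \frac{1}{49342}\right) = \frac{85}{7562} + \frac{1}{60874} \left(- \frac{1}{49342}\right) = \frac{85}{7562} - \frac{1}{3003644908} = \frac{127654904809}{11356781397148}$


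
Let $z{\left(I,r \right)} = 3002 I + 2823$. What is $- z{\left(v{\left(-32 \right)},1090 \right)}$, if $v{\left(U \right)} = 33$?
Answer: $-101889$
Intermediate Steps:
$z{\left(I,r \right)} = 2823 + 3002 I$
$- z{\left(v{\left(-32 \right)},1090 \right)} = - (2823 + 3002 \cdot 33) = - (2823 + 99066) = \left(-1\right) 101889 = -101889$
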